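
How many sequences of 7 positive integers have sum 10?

84

A composition of 10 into 7 positive parts is chosen by placing 6 dividers among the 9 gaps between 10 units: C(9,6) = 84.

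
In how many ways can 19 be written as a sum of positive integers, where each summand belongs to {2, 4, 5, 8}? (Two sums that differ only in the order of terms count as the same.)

8

They are:
8, 5, 4, 2
8, 5, 2, 2, 2
5, 5, 5, 4
5, 5, 5, 2, 2
5, 4, 4, 4, 2
5, 4, 4, 2, 2, 2
5, 4, 2, 2, 2, 2, 2
5, 2, 2, 2, 2, 2, 2, 2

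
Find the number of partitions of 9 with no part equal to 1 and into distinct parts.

They are:
9
2, 7
3, 6
4, 5
2, 3, 4

5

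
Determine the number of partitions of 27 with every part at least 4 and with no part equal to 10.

69

A partial list (first 12 by largest part):
27
23, 4
22, 5
21, 6
20, 7
19, 8
19, 4, 4
18, 9
18, 5, 4
17, 6, 4
17, 5, 5
16, 11
…and 57 more, for 69 total.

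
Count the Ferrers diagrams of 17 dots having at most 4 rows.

72

Systematic enumeration (by largest part, then next-largest, …) yields 72.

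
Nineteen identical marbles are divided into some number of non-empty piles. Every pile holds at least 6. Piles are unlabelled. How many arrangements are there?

6

The partitions of 19 that satisfy the conditions:
19
6 + 13
7 + 12
8 + 11
9 + 10
6 + 6 + 7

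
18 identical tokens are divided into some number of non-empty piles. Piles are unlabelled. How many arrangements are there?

385

Direct enumeration gives 385 partitions.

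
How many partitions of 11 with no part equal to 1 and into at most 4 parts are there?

The partitions of 11 that satisfy the conditions:
11
9, 2
8, 3
7, 4
7, 2, 2
6, 5
6, 3, 2
5, 4, 2
5, 3, 3
5, 2, 2, 2
4, 4, 3
4, 3, 2, 2
3, 3, 3, 2
That's 13 in total.

13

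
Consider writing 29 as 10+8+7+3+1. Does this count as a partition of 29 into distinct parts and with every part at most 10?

Yes

The parts sum to 29, and the condition 'all summands are distinct' holds; the condition 'no summand exceeds 10' holds.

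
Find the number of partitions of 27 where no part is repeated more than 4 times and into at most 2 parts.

14

They are:
27
26,1
25,2
24,3
23,4
22,5
21,6
20,7
19,8
18,9
17,10
16,11
15,12
14,13
That's 14 in total.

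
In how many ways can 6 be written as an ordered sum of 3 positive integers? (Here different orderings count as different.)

10

Equivalently, choose which 2 of the 5 gaps become plus signs: C(5,2) = 10.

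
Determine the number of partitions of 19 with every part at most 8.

352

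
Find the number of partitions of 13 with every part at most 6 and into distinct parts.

4

The partitions of 13 that satisfy the conditions:
6+5+2
6+4+3
6+4+2+1
5+4+3+1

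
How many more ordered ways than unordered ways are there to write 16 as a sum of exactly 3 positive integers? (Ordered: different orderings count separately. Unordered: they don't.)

Ordered (compositions into 3 parts): C(15,2) = 105.
Partitions of 16 into exactly 3 parts: 21.
Difference: 105 − 21 = 84.

84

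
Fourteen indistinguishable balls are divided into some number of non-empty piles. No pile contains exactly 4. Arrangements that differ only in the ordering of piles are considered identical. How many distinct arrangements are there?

93

There are 93 such partitions.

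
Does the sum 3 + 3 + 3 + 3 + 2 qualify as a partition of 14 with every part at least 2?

Yes

The parts sum to 14, and the condition 'every summand is at least 2' holds.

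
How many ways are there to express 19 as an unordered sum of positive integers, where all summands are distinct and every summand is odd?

They are:
19
1,3,15
1,5,13
1,7,11
3,5,11
3,7,9
That's 6 in total.

6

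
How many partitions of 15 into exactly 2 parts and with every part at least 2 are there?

The partitions of 15 that satisfy the conditions:
2,13
3,12
4,11
5,10
6,9
7,8
That's 6 in total.

6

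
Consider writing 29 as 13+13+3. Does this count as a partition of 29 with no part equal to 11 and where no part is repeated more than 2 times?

The parts sum to 29, and the condition 'no summand equals 11' holds; the condition 'no summand is used more than 2 times' holds.

Yes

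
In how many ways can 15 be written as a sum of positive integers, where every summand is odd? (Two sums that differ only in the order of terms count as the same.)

27

A partial list (first 12 by largest part):
15
13,1,1
11,3,1
11,1,1,1,1
9,5,1
9,3,3
9,3,1,1,1
9,1,1,1,1,1,1
7,7,1
7,5,3
7,5,1,1,1
7,3,3,1,1
…and 15 more, for 27 total.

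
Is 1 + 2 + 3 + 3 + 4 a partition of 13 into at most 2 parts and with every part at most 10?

The parts sum to 13, and the condition 'there are at most 2 summands' is violated.

No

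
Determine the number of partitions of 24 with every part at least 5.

26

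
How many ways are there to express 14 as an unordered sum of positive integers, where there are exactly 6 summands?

20

Listing the qualifying partitions of 14:
9 + 1 + 1 + 1 + 1 + 1
8 + 2 + 1 + 1 + 1 + 1
7 + 3 + 1 + 1 + 1 + 1
7 + 2 + 2 + 1 + 1 + 1
6 + 4 + 1 + 1 + 1 + 1
6 + 3 + 2 + 1 + 1 + 1
6 + 2 + 2 + 2 + 1 + 1
5 + 5 + 1 + 1 + 1 + 1
5 + 4 + 2 + 1 + 1 + 1
5 + 3 + 3 + 1 + 1 + 1
5 + 3 + 2 + 2 + 1 + 1
5 + 2 + 2 + 2 + 2 + 1
4 + 4 + 3 + 1 + 1 + 1
4 + 4 + 2 + 2 + 1 + 1
4 + 3 + 3 + 2 + 1 + 1
4 + 3 + 2 + 2 + 2 + 1
4 + 2 + 2 + 2 + 2 + 2
3 + 3 + 3 + 3 + 1 + 1
3 + 3 + 3 + 2 + 2 + 1
3 + 3 + 2 + 2 + 2 + 2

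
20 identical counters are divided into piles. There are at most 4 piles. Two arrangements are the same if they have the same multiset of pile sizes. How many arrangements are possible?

108

Enumerating by decreasing first part gives 108 partitions in all.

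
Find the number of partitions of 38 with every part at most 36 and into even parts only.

Direct enumeration gives 489 partitions.

489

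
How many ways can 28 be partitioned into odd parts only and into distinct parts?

16

Enumerating:
27,1
25,3
23,5
21,7
19,9
19,5,3,1
17,11
17,7,3,1
15,13
15,9,3,1
15,7,5,1
13,11,3,1
13,9,5,1
13,7,5,3
11,9,7,1
11,9,5,3
Counting gives 16.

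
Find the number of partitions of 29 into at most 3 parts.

A full systematic count gives 85.

85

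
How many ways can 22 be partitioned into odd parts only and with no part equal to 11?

77

Counting exhaustively, 77 partitions satisfy the conditions.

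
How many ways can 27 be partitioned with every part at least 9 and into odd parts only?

Enumerating:
27
9, 9, 9
That's 2 in total.

2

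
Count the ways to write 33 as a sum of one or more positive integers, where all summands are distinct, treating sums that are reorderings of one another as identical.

A full systematic count gives 448.

448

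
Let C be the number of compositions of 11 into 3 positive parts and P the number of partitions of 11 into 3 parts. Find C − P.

Ordered (compositions into 3 parts): C(10,2) = 45.
Partitions of 11 into exactly 3 parts: 10.
Difference: 45 − 10 = 35.

35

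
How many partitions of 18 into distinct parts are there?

46

A partial list (first 12 by largest part):
18
17 + 1
16 + 2
15 + 3
15 + 2 + 1
14 + 4
14 + 3 + 1
13 + 5
13 + 4 + 1
13 + 3 + 2
12 + 6
12 + 5 + 1
…and 34 more, for 46 total.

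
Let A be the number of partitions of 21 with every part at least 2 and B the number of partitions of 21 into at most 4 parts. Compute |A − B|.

Partitions of 21 with every part at least 2: 165.
Partitions of 21 into at most 4 parts: 120.
|165 − 120| = 45.

45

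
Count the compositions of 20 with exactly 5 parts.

Equivalently, choose which 4 of the 19 gaps become plus signs: C(19,4) = 3876.

3876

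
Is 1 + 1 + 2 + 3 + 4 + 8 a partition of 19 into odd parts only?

The parts sum to 19, and the condition 'every summand is odd' is violated.

No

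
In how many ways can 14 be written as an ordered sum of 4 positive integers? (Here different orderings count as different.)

286

A composition of 14 into 4 positive parts is chosen by placing 3 dividers among the 13 gaps between 14 units: C(13,3) = 286.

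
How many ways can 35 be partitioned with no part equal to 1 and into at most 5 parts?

704

A full systematic count gives 704.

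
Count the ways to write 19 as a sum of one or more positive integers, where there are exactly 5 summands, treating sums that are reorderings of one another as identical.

70

A partial list (first 12 by largest part):
1,1,1,1,15
1,1,1,2,14
1,1,1,3,13
1,1,2,2,13
1,1,1,4,12
1,1,2,3,12
1,2,2,2,12
1,1,1,5,11
1,1,2,4,11
1,1,3,3,11
1,2,2,3,11
2,2,2,2,11
…and 58 more, for 70 total.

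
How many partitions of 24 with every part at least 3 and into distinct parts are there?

There are too many to list fully; the first 12 (by largest part) are:
24
3+21
4+20
5+19
6+18
7+17
3+4+17
8+16
3+5+16
9+15
3+6+15
4+5+15
…and 26 more, for 38 total.

38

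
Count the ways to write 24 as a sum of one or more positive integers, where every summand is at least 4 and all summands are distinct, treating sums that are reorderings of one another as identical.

The partitions of 24 that satisfy the conditions:
24
20,4
19,5
18,6
17,7
16,8
15,9
15,5,4
14,10
14,6,4
13,11
13,7,4
13,6,5
12,8,4
12,7,5
11,9,4
11,8,5
11,7,6
10,9,5
10,8,6
9,8,7
9,6,5,4
8,7,5,4
That's 23 in total.

23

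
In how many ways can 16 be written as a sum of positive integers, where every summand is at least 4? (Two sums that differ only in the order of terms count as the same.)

11

Listing the qualifying partitions of 16:
16
4+12
5+11
6+10
7+9
8+8
4+4+8
4+5+7
4+6+6
5+5+6
4+4+4+4
Counting gives 11.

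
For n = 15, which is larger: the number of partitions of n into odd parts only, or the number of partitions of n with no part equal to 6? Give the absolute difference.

119

Partitions of 15 into odd parts only: 27.
Partitions of 15 with no part equal to 6: 146.
|27 − 146| = 119.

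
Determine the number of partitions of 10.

42

There are too many to list fully; the first 12 (by largest part) are:
10
9 + 1
8 + 2
8 + 1 + 1
7 + 3
7 + 2 + 1
7 + 1 + 1 + 1
6 + 4
6 + 3 + 1
6 + 2 + 2
6 + 2 + 1 + 1
6 + 1 + 1 + 1 + 1
…and 30 more, for 42 total.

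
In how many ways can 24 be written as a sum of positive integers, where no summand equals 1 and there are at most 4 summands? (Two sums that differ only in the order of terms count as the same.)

Counting exhaustively, 113 partitions satisfy the conditions.

113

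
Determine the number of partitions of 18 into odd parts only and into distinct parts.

Listing the qualifying partitions of 18:
17 + 1
15 + 3
13 + 5
11 + 7
9 + 5 + 3 + 1

5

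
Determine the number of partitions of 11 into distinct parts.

They are:
11
10,1
9,2
8,3
8,2,1
7,4
7,3,1
6,5
6,4,1
6,3,2
5,4,2
5,3,2,1

12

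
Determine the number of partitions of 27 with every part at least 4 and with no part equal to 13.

74

Direct enumeration gives 74 partitions.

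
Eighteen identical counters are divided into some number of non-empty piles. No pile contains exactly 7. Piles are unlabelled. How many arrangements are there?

329

There are 329 such partitions.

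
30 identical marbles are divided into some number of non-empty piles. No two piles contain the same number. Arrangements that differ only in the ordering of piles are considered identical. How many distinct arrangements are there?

Counting exhaustively, 296 partitions satisfy the conditions.

296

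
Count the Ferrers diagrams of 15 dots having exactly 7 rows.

21

Enumerating:
1 + 1 + 1 + 1 + 1 + 1 + 9
1 + 1 + 1 + 1 + 1 + 2 + 8
1 + 1 + 1 + 1 + 1 + 3 + 7
1 + 1 + 1 + 1 + 2 + 2 + 7
1 + 1 + 1 + 1 + 1 + 4 + 6
1 + 1 + 1 + 1 + 2 + 3 + 6
1 + 1 + 1 + 2 + 2 + 2 + 6
1 + 1 + 1 + 1 + 1 + 5 + 5
1 + 1 + 1 + 1 + 2 + 4 + 5
1 + 1 + 1 + 1 + 3 + 3 + 5
1 + 1 + 1 + 2 + 2 + 3 + 5
1 + 1 + 2 + 2 + 2 + 2 + 5
1 + 1 + 1 + 1 + 3 + 4 + 4
1 + 1 + 1 + 2 + 2 + 4 + 4
1 + 1 + 1 + 2 + 3 + 3 + 4
1 + 1 + 2 + 2 + 2 + 3 + 4
1 + 2 + 2 + 2 + 2 + 2 + 4
1 + 1 + 1 + 3 + 3 + 3 + 3
1 + 1 + 2 + 2 + 3 + 3 + 3
1 + 2 + 2 + 2 + 2 + 3 + 3
2 + 2 + 2 + 2 + 2 + 2 + 3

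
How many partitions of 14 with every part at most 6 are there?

90

Systematic enumeration (by largest part, then next-largest, …) yields 90.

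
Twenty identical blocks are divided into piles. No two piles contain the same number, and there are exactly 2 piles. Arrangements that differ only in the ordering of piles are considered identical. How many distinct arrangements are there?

9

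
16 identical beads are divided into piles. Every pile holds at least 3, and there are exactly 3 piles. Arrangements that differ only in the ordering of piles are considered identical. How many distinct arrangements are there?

Listing the qualifying partitions of 16:
10,3,3
9,4,3
8,5,3
8,4,4
7,6,3
7,5,4
6,6,4
6,5,5
That's 8 in total.

8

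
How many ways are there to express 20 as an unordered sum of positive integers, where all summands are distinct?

64

A partial list (first 12 by largest part):
20
19, 1
18, 2
17, 3
17, 2, 1
16, 4
16, 3, 1
15, 5
15, 4, 1
15, 3, 2
14, 6
14, 5, 1
…and 52 more, for 64 total.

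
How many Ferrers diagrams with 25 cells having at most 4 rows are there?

185

Direct enumeration gives 185 partitions.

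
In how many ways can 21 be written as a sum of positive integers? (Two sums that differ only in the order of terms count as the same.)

792

Direct enumeration gives 792 partitions.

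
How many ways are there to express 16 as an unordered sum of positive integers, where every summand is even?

22

The partitions of 16 that satisfy the conditions:
16
14+2
12+4
12+2+2
10+6
10+4+2
10+2+2+2
8+8
8+6+2
8+4+4
8+4+2+2
8+2+2+2+2
6+6+4
6+6+2+2
6+4+4+2
6+4+2+2+2
6+2+2+2+2+2
4+4+4+4
4+4+4+2+2
4+4+2+2+2+2
4+2+2+2+2+2+2
2+2+2+2+2+2+2+2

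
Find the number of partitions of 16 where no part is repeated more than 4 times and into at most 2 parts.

9

The partitions of 16 that satisfy the conditions:
16
1+15
2+14
3+13
4+12
5+11
6+10
7+9
8+8
That's 9 in total.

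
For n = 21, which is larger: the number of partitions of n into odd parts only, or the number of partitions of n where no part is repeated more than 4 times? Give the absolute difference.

429

Partitions of 21 into odd parts only: 76.
Partitions of 21 where no part is repeated more than 4 times: 505.
|76 − 505| = 429.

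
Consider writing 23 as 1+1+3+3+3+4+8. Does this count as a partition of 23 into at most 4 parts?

The parts sum to 23, and the condition 'there are at most 4 summands' is violated.

No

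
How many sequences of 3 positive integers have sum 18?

136

Place 2 bars in the 17 internal gaps of a row of 18 dots: C(17,2) = 136.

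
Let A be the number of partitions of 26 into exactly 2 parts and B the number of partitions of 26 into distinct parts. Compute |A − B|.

152

Partitions of 26 into exactly 2 parts: 13.
Partitions of 26 into distinct parts: 165.
|13 − 165| = 152.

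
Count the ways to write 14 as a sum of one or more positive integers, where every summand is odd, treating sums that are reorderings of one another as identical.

Enumerating:
13,1
11,3
11,1,1,1
9,5
9,3,1,1
9,1,1,1,1,1
7,7
7,5,1,1
7,3,3,1
7,3,1,1,1,1
7,1,1,1,1,1,1,1
5,5,3,1
5,5,1,1,1,1
5,3,3,3
5,3,3,1,1,1
5,3,1,1,1,1,1,1
5,1,1,1,1,1,1,1,1,1
3,3,3,3,1,1
3,3,3,1,1,1,1,1
3,3,1,1,1,1,1,1,1,1
3,1,1,1,1,1,1,1,1,1,1,1
1,1,1,1,1,1,1,1,1,1,1,1,1,1

22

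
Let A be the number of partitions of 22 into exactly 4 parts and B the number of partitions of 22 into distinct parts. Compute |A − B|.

5

Partitions of 22 into exactly 4 parts: 84.
Partitions of 22 into distinct parts: 89.
|84 − 89| = 5.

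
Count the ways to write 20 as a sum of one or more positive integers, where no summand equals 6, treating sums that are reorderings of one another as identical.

492

Counting exhaustively, 492 partitions satisfy the conditions.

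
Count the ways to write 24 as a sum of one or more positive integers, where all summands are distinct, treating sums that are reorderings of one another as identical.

122

Systematic enumeration (by largest part, then next-largest, …) yields 122.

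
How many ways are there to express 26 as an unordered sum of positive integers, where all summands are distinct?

Enumerating by decreasing first part gives 165 partitions in all.

165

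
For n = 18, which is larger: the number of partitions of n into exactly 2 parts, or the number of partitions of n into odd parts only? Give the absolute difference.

37

Partitions of 18 into exactly 2 parts: 9.
Partitions of 18 into odd parts only: 46.
|9 − 46| = 37.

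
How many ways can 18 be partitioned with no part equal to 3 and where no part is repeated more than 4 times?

137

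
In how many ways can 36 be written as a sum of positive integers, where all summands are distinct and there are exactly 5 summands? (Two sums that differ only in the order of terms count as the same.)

221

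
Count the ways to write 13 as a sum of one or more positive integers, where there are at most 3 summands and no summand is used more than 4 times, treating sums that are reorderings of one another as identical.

Enumerating:
13
12+1
11+2
11+1+1
10+3
10+2+1
9+4
9+3+1
9+2+2
8+5
8+4+1
8+3+2
7+6
7+5+1
7+4+2
7+3+3
6+6+1
6+5+2
6+4+3
5+5+3
5+4+4

21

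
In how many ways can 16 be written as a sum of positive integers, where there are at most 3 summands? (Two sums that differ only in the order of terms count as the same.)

30

A partial list (first 12 by largest part):
16
1+15
2+14
1+1+14
3+13
1+2+13
4+12
1+3+12
2+2+12
5+11
1+4+11
2+3+11
…and 18 more, for 30 total.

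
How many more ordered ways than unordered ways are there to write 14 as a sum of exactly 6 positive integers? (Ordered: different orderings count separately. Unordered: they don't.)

Ordered (compositions into 6 parts): C(13,5) = 1287.
Unordered (partitions into 6 parts): 20.
Difference: 1287 − 20 = 1267.

1267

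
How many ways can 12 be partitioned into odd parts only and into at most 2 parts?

3

The partitions of 12 that satisfy the conditions:
11+1
9+3
7+5
That's 3 in total.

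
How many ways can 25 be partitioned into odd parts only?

Counting exhaustively, 142 partitions satisfy the conditions.

142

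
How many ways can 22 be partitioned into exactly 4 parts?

Counting exhaustively, 84 partitions satisfy the conditions.

84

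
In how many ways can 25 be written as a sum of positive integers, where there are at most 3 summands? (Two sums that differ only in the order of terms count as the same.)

65

There are too many to list fully; the first 12 (by largest part) are:
25
24, 1
23, 2
23, 1, 1
22, 3
22, 2, 1
21, 4
21, 3, 1
21, 2, 2
20, 5
20, 4, 1
20, 3, 2
…and 53 more, for 65 total.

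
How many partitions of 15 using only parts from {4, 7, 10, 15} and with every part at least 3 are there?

2

They are:
15
4+4+7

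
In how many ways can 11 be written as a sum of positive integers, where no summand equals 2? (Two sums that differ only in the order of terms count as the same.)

26

There are too many to list fully; the first 12 (by largest part) are:
11
10,1
9,1,1
8,3
8,1,1,1
7,4
7,3,1
7,1,1,1,1
6,5
6,4,1
6,3,1,1
6,1,1,1,1,1
…and 14 more, for 26 total.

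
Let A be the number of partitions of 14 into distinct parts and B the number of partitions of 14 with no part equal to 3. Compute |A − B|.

57

Partitions of 14 into distinct parts: 22.
Partitions of 14 with no part equal to 3: 79.
|22 − 79| = 57.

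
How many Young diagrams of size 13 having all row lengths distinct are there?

They are:
13
12 + 1
11 + 2
10 + 3
10 + 2 + 1
9 + 4
9 + 3 + 1
8 + 5
8 + 4 + 1
8 + 3 + 2
7 + 6
7 + 5 + 1
7 + 4 + 2
7 + 3 + 2 + 1
6 + 5 + 2
6 + 4 + 3
6 + 4 + 2 + 1
5 + 4 + 3 + 1

18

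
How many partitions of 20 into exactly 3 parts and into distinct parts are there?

24

The partitions of 20 that satisfy the conditions:
17,2,1
16,3,1
15,4,1
15,3,2
14,5,1
14,4,2
13,6,1
13,5,2
13,4,3
12,7,1
12,6,2
12,5,3
11,8,1
11,7,2
11,6,3
11,5,4
10,9,1
10,8,2
10,7,3
10,6,4
9,8,3
9,7,4
9,6,5
8,7,5
Counting gives 24.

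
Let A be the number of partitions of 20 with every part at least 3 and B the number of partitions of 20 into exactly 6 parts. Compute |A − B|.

Partitions of 20 with every part at least 3: 49.
Partitions of 20 into exactly 6 parts: 90.
|49 − 90| = 41.

41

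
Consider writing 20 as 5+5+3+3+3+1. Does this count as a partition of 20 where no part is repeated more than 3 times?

The parts sum to 20, and the condition 'no summand is used more than 3 times' holds.

Yes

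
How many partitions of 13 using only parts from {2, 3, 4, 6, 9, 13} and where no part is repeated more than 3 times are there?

The partitions of 13 that satisfy the conditions:
13
9+4
9+2+2
6+4+3
6+3+2+2
4+4+3+2
4+3+3+3
4+3+2+2+2
3+3+3+2+2
Counting gives 9.

9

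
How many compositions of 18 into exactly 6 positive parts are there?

A composition of 18 into 6 positive parts is chosen by placing 5 dividers among the 17 gaps between 18 units: C(17,5) = 6188.

6188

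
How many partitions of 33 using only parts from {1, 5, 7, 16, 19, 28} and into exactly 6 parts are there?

Enumerating:
28,1,1,1,1,1
16,7,7,1,1,1
16,5,5,5,1,1
Counting gives 3.

3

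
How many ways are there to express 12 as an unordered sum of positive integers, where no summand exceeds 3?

The partitions of 12 that satisfy the conditions:
3,3,3,3
3,3,3,2,1
3,3,3,1,1,1
3,3,2,2,2
3,3,2,2,1,1
3,3,2,1,1,1,1
3,3,1,1,1,1,1,1
3,2,2,2,2,1
3,2,2,2,1,1,1
3,2,2,1,1,1,1,1
3,2,1,1,1,1,1,1,1
3,1,1,1,1,1,1,1,1,1
2,2,2,2,2,2
2,2,2,2,2,1,1
2,2,2,2,1,1,1,1
2,2,2,1,1,1,1,1,1
2,2,1,1,1,1,1,1,1,1
2,1,1,1,1,1,1,1,1,1,1
1,1,1,1,1,1,1,1,1,1,1,1

19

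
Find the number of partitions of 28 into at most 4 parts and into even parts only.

There are too many to list fully; the first 12 (by largest part) are:
28
26, 2
24, 4
24, 2, 2
22, 6
22, 4, 2
22, 2, 2, 2
20, 8
20, 6, 2
20, 4, 4
20, 4, 2, 2
18, 10
…and 35 more, for 47 total.

47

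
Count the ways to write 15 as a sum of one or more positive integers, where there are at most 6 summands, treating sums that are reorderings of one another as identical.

110

Enumerating by decreasing first part gives 110 partitions in all.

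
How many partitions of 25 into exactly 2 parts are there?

12

Enumerating:
24, 1
23, 2
22, 3
21, 4
20, 5
19, 6
18, 7
17, 8
16, 9
15, 10
14, 11
13, 12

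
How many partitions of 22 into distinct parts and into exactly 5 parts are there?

Listing the qualifying partitions of 22:
12, 4, 3, 2, 1
11, 5, 3, 2, 1
10, 6, 3, 2, 1
10, 5, 4, 2, 1
9, 7, 3, 2, 1
9, 6, 4, 2, 1
9, 5, 4, 3, 1
8, 7, 4, 2, 1
8, 6, 5, 2, 1
8, 6, 4, 3, 1
8, 5, 4, 3, 2
7, 6, 5, 3, 1
7, 6, 4, 3, 2

13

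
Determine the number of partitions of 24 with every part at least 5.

There are too many to list fully; the first 12 (by largest part) are:
24
19 + 5
18 + 6
17 + 7
16 + 8
15 + 9
14 + 10
14 + 5 + 5
13 + 11
13 + 6 + 5
12 + 12
12 + 7 + 5
…and 14 more, for 26 total.

26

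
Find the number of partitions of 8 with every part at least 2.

7

Listing the qualifying partitions of 8:
8
6+2
5+3
4+4
4+2+2
3+3+2
2+2+2+2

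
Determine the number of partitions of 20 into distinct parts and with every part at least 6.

The partitions of 20 that satisfy the conditions:
20
14+6
13+7
12+8
11+9

5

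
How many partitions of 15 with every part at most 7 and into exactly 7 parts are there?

The partitions of 15 that satisfy the conditions:
7+3+1+1+1+1+1
7+2+2+1+1+1+1
6+4+1+1+1+1+1
6+3+2+1+1+1+1
6+2+2+2+1+1+1
5+5+1+1+1+1+1
5+4+2+1+1+1+1
5+3+3+1+1+1+1
5+3+2+2+1+1+1
5+2+2+2+2+1+1
4+4+3+1+1+1+1
4+4+2+2+1+1+1
4+3+3+2+1+1+1
4+3+2+2+2+1+1
4+2+2+2+2+2+1
3+3+3+3+1+1+1
3+3+3+2+2+1+1
3+3+2+2+2+2+1
3+2+2+2+2+2+2

19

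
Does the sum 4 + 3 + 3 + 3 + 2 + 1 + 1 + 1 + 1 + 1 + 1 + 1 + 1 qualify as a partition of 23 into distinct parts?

The parts sum to 23, and the condition 'all summands are distinct' is violated.

No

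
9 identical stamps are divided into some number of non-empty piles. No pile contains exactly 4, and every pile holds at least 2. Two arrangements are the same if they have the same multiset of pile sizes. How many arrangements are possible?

Enumerating:
9
2, 7
3, 6
2, 2, 5
3, 3, 3
2, 2, 2, 3

6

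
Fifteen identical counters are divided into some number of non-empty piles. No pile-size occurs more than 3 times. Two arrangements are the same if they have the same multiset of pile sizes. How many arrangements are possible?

105

Enumerating by decreasing first part gives 105 partitions in all.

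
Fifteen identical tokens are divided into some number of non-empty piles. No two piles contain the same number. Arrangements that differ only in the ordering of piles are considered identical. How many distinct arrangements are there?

A partial list (first 12 by largest part):
15
1, 14
2, 13
3, 12
1, 2, 12
4, 11
1, 3, 11
5, 10
1, 4, 10
2, 3, 10
6, 9
1, 5, 9
…and 15 more, for 27 total.

27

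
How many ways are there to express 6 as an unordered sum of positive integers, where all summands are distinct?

4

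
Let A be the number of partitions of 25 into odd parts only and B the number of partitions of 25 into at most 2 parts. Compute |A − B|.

Partitions of 25 into odd parts only: 142.
Partitions of 25 into at most 2 parts: 13.
|142 − 13| = 129.

129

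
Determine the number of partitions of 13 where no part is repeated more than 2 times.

There are too many to list fully; the first 12 (by largest part) are:
13
12+1
11+2
11+1+1
10+3
10+2+1
9+4
9+3+1
9+2+2
9+2+1+1
8+5
8+4+1
…and 32 more, for 44 total.

44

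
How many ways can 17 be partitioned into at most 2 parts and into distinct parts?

Enumerating:
17
16, 1
15, 2
14, 3
13, 4
12, 5
11, 6
10, 7
9, 8

9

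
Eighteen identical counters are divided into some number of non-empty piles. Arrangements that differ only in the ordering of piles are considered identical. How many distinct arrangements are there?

385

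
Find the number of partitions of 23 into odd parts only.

There are 104 such partitions.

104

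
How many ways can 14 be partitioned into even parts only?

15

The partitions of 14 that satisfy the conditions:
14
2, 12
4, 10
2, 2, 10
6, 8
2, 4, 8
2, 2, 2, 8
2, 6, 6
4, 4, 6
2, 2, 4, 6
2, 2, 2, 2, 6
2, 4, 4, 4
2, 2, 2, 4, 4
2, 2, 2, 2, 2, 4
2, 2, 2, 2, 2, 2, 2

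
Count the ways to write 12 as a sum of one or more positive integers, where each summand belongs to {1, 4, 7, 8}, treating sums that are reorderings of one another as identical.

They are:
8, 4
8, 1, 1, 1, 1
7, 4, 1
7, 1, 1, 1, 1, 1
4, 4, 4
4, 4, 1, 1, 1, 1
4, 1, 1, 1, 1, 1, 1, 1, 1
1, 1, 1, 1, 1, 1, 1, 1, 1, 1, 1, 1

8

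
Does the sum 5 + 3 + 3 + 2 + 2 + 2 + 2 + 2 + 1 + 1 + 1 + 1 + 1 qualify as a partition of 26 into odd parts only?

The parts sum to 26, and the condition 'every summand is odd' is violated.

No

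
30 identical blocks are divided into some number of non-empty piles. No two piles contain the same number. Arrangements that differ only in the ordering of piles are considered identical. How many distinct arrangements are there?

296

Counting exhaustively, 296 partitions satisfy the conditions.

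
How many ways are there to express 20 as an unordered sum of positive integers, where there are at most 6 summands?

282

Counting exhaustively, 282 partitions satisfy the conditions.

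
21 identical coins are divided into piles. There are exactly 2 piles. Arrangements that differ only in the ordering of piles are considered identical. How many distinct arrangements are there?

10

Enumerating:
1, 20
2, 19
3, 18
4, 17
5, 16
6, 15
7, 14
8, 13
9, 12
10, 11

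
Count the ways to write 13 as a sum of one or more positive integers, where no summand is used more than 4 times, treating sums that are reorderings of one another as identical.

Counting exhaustively, 76 partitions satisfy the conditions.

76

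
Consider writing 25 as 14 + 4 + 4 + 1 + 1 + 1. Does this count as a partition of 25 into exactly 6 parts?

The parts sum to 25, and the condition 'there are exactly 6 summands' holds.

Yes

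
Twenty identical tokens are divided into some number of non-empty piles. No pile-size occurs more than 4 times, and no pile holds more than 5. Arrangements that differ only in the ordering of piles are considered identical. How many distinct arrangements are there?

78

Systematic enumeration (by largest part, then next-largest, …) yields 78.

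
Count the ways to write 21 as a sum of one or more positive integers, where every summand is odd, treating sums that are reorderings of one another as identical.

Systematic enumeration (by largest part, then next-largest, …) yields 76.

76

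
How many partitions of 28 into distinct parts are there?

A full systematic count gives 222.

222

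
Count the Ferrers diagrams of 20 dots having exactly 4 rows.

There are too many to list fully; the first 12 (by largest part) are:
17+1+1+1
16+2+1+1
15+3+1+1
15+2+2+1
14+4+1+1
14+3+2+1
14+2+2+2
13+5+1+1
13+4+2+1
13+3+3+1
13+3+2+2
12+6+1+1
…and 52 more, for 64 total.

64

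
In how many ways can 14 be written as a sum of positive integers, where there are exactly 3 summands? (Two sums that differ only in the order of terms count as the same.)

16

They are:
1,1,12
1,2,11
1,3,10
2,2,10
1,4,9
2,3,9
1,5,8
2,4,8
3,3,8
1,6,7
2,5,7
3,4,7
2,6,6
3,5,6
4,4,6
4,5,5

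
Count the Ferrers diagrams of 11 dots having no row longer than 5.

A partial list (first 12 by largest part):
5, 5, 1
5, 4, 2
5, 4, 1, 1
5, 3, 3
5, 3, 2, 1
5, 3, 1, 1, 1
5, 2, 2, 2
5, 2, 2, 1, 1
5, 2, 1, 1, 1, 1
5, 1, 1, 1, 1, 1, 1
4, 4, 3
4, 4, 2, 1
…and 25 more, for 37 total.

37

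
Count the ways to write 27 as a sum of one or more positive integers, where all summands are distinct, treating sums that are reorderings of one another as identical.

A full systematic count gives 192.

192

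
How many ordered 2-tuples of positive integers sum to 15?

14

A composition of 15 into 2 positive parts is chosen by placing 1 dividers among the 14 gaps between 15 units: C(14,1) = 14.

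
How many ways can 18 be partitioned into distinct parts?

46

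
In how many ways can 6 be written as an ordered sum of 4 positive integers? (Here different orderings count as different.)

Equivalently, choose which 3 of the 5 gaps become plus signs: C(5,3) = 10.

10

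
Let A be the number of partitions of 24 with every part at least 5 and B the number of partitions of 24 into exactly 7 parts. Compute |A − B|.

175

Partitions of 24 with every part at least 5: 26.
Partitions of 24 into exactly 7 parts: 201.
|26 − 201| = 175.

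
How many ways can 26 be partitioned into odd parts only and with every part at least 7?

4

Listing the qualifying partitions of 26:
7 + 19
9 + 17
11 + 15
13 + 13
Counting gives 4.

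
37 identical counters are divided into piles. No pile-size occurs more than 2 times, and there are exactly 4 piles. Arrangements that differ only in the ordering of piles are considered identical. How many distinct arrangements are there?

366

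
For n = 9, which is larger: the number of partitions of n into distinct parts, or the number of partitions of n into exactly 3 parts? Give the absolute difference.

Partitions of 9 into distinct parts: 8.
Partitions of 9 into exactly 3 parts: 7.
|8 − 7| = 1.

1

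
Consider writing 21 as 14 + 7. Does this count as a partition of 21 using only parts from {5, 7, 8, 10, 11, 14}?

Yes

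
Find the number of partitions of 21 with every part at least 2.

There are 165 such partitions.

165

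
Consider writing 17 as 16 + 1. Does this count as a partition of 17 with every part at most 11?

No

The parts sum to 17, and the condition 'no summand exceeds 11' is violated.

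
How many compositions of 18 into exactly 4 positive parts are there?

By stars and bars with positive parts, the count is C(17,3) = 680.

680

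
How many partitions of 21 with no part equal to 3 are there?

407

Direct enumeration gives 407 partitions.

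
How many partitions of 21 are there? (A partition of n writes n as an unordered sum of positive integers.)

Counting exhaustively, 792 partitions satisfy the conditions.

792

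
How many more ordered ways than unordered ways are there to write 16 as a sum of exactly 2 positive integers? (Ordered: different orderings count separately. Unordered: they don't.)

Ordered (compositions into 2 parts): C(15,1) = 15.
Unordered (partitions into 2 parts): 8.
Difference: 15 − 8 = 7.

7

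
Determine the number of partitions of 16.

Direct enumeration gives 231 partitions.

231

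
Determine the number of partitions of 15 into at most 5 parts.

84

Systematic enumeration (by largest part, then next-largest, …) yields 84.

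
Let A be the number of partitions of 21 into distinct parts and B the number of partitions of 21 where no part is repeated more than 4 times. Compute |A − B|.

Partitions of 21 into distinct parts: 76.
Partitions of 21 where no part is repeated more than 4 times: 505.
|76 − 505| = 429.

429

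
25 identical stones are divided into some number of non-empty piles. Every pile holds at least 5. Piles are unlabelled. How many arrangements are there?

There are too many to list fully; the first 12 (by largest part) are:
25
20 + 5
19 + 6
18 + 7
17 + 8
16 + 9
15 + 10
15 + 5 + 5
14 + 11
14 + 6 + 5
13 + 12
13 + 7 + 5
…and 18 more, for 30 total.

30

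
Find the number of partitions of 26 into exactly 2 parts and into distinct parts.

12

Enumerating:
25,1
24,2
23,3
22,4
21,5
20,6
19,7
18,8
17,9
16,10
15,11
14,12
That's 12 in total.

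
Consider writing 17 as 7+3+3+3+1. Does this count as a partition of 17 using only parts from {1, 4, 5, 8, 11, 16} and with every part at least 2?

The parts sum to 17, and the condition 'each summand belongs to {1, 4, 5, 8, 11, 16}' is violated.

No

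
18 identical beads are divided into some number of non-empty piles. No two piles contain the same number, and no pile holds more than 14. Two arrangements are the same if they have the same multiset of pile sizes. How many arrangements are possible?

There are too many to list fully; the first 12 (by largest part) are:
14+4
14+3+1
13+5
13+4+1
13+3+2
12+6
12+5+1
12+4+2
12+3+2+1
11+7
11+6+1
11+5+2
…and 29 more, for 41 total.

41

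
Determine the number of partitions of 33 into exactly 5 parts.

540

Direct enumeration gives 540 partitions.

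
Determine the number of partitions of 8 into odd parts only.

Enumerating:
7,1
5,3
5,1,1,1
3,3,1,1
3,1,1,1,1,1
1,1,1,1,1,1,1,1

6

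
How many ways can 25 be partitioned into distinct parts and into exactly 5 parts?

30

A partial list (first 12 by largest part):
15,4,3,2,1
14,5,3,2,1
13,6,3,2,1
13,5,4,2,1
12,7,3,2,1
12,6,4,2,1
12,5,4,3,1
11,8,3,2,1
11,7,4,2,1
11,6,5,2,1
11,6,4,3,1
11,5,4,3,2
…and 18 more, for 30 total.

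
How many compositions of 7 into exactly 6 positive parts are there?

Equivalently, choose which 5 of the 6 gaps become plus signs: C(6,5) = 6.

6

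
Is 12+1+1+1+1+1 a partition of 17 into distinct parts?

No

The parts sum to 17, and the condition 'all summands are distinct' is violated.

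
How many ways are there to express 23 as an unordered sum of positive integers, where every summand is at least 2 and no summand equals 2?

88

Counting exhaustively, 88 partitions satisfy the conditions.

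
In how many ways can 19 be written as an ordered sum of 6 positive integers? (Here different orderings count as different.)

A composition of 19 into 6 positive parts is chosen by placing 5 dividers among the 18 gaps between 19 units: C(18,5) = 8568.

8568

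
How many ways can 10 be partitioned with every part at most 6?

35

A partial list (first 12 by largest part):
6 + 4
6 + 3 + 1
6 + 2 + 2
6 + 2 + 1 + 1
6 + 1 + 1 + 1 + 1
5 + 5
5 + 4 + 1
5 + 3 + 2
5 + 3 + 1 + 1
5 + 2 + 2 + 1
5 + 2 + 1 + 1 + 1
5 + 1 + 1 + 1 + 1 + 1
…and 23 more, for 35 total.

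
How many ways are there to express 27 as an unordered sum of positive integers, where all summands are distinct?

Enumerating by decreasing first part gives 192 partitions in all.

192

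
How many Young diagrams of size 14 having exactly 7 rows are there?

15

Listing the qualifying partitions of 14:
1,1,1,1,1,1,8
1,1,1,1,1,2,7
1,1,1,1,1,3,6
1,1,1,1,2,2,6
1,1,1,1,1,4,5
1,1,1,1,2,3,5
1,1,1,2,2,2,5
1,1,1,1,2,4,4
1,1,1,1,3,3,4
1,1,1,2,2,3,4
1,1,2,2,2,2,4
1,1,1,2,3,3,3
1,1,2,2,2,3,3
1,2,2,2,2,2,3
2,2,2,2,2,2,2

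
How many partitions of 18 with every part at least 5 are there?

Enumerating:
18
13, 5
12, 6
11, 7
10, 8
9, 9
8, 5, 5
7, 6, 5
6, 6, 6
That's 9 in total.

9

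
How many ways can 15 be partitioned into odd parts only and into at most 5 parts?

15

They are:
15
13, 1, 1
11, 3, 1
11, 1, 1, 1, 1
9, 5, 1
9, 3, 3
9, 3, 1, 1, 1
7, 7, 1
7, 5, 3
7, 5, 1, 1, 1
7, 3, 3, 1, 1
5, 5, 5
5, 5, 3, 1, 1
5, 3, 3, 3, 1
3, 3, 3, 3, 3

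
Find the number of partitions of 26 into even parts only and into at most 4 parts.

A partial list (first 12 by largest part):
26
2, 24
4, 22
2, 2, 22
6, 20
2, 4, 20
2, 2, 2, 20
8, 18
2, 6, 18
4, 4, 18
2, 2, 4, 18
10, 16
…and 27 more, for 39 total.

39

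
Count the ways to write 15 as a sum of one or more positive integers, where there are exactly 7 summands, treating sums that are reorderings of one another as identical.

Listing the qualifying partitions of 15:
9, 1, 1, 1, 1, 1, 1
8, 2, 1, 1, 1, 1, 1
7, 3, 1, 1, 1, 1, 1
7, 2, 2, 1, 1, 1, 1
6, 4, 1, 1, 1, 1, 1
6, 3, 2, 1, 1, 1, 1
6, 2, 2, 2, 1, 1, 1
5, 5, 1, 1, 1, 1, 1
5, 4, 2, 1, 1, 1, 1
5, 3, 3, 1, 1, 1, 1
5, 3, 2, 2, 1, 1, 1
5, 2, 2, 2, 2, 1, 1
4, 4, 3, 1, 1, 1, 1
4, 4, 2, 2, 1, 1, 1
4, 3, 3, 2, 1, 1, 1
4, 3, 2, 2, 2, 1, 1
4, 2, 2, 2, 2, 2, 1
3, 3, 3, 3, 1, 1, 1
3, 3, 3, 2, 2, 1, 1
3, 3, 2, 2, 2, 2, 1
3, 2, 2, 2, 2, 2, 2

21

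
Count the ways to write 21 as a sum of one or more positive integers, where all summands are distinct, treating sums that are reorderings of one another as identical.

76

Direct enumeration gives 76 partitions.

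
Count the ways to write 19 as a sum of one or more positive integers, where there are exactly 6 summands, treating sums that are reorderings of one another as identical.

71

Enumerating by decreasing first part gives 71 partitions in all.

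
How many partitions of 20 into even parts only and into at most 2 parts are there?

6

Enumerating:
20
18, 2
16, 4
14, 6
12, 8
10, 10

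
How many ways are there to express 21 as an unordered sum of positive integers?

792

Counting exhaustively, 792 partitions satisfy the conditions.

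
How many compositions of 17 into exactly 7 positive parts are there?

8008

Place 6 bars in the 16 internal gaps of a row of 17 dots: C(16,6) = 8008.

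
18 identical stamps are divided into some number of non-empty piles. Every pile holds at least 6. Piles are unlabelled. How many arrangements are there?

6

The partitions of 18 that satisfy the conditions:
18
12 + 6
11 + 7
10 + 8
9 + 9
6 + 6 + 6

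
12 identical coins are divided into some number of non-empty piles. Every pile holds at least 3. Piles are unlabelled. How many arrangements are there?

They are:
12
9 + 3
8 + 4
7 + 5
6 + 6
6 + 3 + 3
5 + 4 + 3
4 + 4 + 4
3 + 3 + 3 + 3

9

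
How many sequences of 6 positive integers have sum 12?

Equivalently, choose which 5 of the 11 gaps become plus signs: C(11,5) = 462.

462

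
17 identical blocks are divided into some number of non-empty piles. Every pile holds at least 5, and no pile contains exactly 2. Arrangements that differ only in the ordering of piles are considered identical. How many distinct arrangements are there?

7

The partitions of 17 that satisfy the conditions:
17
12+5
11+6
10+7
9+8
7+5+5
6+6+5
That's 7 in total.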